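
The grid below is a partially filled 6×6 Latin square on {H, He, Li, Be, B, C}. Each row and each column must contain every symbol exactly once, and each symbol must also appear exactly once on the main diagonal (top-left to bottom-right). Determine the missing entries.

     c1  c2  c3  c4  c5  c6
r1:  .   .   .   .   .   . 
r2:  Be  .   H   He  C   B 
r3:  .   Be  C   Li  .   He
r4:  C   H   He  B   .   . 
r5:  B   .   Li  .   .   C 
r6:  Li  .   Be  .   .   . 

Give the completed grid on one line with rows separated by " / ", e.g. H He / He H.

row 1 is empty so far; column 3 has {H,He,Li,Be,C} — only B is left for (r1,c3).
row 2 has {H,He,Be,B,C}; column 2 has {H,Be}; the diagonal has {B,C} — only Li is left for (r2,c2).
row 3 has {He,Li,Be,C}; column 1 has {Li,Be,B,C} — only H is left for (r3,c1).
row 3 has {H,He,Li,Be,C}; column 5 has {C} — only B is left for (r3,c5).
row 5 has {Li,B,C}; column 2 has {H,Li,Be} — only He is left for (r5,c2).
row 6 has {Li,Be}; column 6 has {He,B,C}; the diagonal has {Li,B,C} — only H is left for (r6,c6).
row 1 has {B}; column 1 has {H,Li,Be,B,C}; the diagonal has {H,Li,B,C} — only He is left for (r1,c1).
row 1 has {He,B}; column 2 has {H,He,Li,Be} — only C is left for (r1,c2).
row 5 has {He,Li,B,C}; column 5 has {B,C}; the diagonal has {H,He,Li,B,C} — only Be is left for (r5,c5).
row 6 has {H,Li,Be}; column 2 has {H,He,Li,Be,C} — only B is left for (r6,c2).
row 6 has {H,Li,Be,B}; column 4 has {He,Li,B} — only C is left for (r6,c4).
row 6 has {H,Li,Be,B,C}; column 5 has {Be,B,C} — only He is left for (r6,c5).
row 4 has {H,He,B,C}; column 5 has {He,Be,B,C} — only Li is left for (r4,c5).
row 4 has {H,He,Li,B,C}; column 6 has {H,He,B,C} — only Be is left for (r4,c6).
row 5 has {He,Li,Be,B,C}; column 4 has {He,Li,B,C} — only H is left for (r5,c4).
row 1 has {He,B,C}; column 4 has {H,He,Li,B,C} — only Be is left for (r1,c4).
row 1 has {He,Be,B,C}; column 5 has {He,Li,Be,B,C} — only H is left for (r1,c5).
row 1 has {H,He,Be,B,C}; column 6 has {H,He,Be,B,C} — only Li is left for (r1,c6).

He C B Be H Li / Be Li H He C B / H Be C Li B He / C H He B Li Be / B He Li H Be C / Li B Be C He H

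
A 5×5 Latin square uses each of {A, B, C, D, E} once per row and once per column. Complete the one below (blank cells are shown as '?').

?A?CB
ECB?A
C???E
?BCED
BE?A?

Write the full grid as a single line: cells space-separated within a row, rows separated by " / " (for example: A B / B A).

D A E C B / E C B D A / C D A B E / A B C E D / B E D A C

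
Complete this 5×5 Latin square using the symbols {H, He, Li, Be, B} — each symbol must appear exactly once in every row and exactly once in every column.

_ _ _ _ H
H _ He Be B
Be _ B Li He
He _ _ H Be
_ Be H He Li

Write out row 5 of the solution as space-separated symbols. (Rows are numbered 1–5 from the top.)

B Be H He Li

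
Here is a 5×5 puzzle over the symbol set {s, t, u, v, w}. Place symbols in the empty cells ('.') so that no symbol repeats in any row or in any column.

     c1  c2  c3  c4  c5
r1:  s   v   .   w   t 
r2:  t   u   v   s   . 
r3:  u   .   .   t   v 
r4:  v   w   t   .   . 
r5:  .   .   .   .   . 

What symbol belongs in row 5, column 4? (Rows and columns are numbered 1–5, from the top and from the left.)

v

(r1,c3) = u
(r2,c5) = w
(r3,c2) = s
(r3,c3) = w
(r4,c4) = u
(r4,c5) = s
(r5,c1) = w
(r5,c2) = t
(r5,c3) = s
(r5,c4) = v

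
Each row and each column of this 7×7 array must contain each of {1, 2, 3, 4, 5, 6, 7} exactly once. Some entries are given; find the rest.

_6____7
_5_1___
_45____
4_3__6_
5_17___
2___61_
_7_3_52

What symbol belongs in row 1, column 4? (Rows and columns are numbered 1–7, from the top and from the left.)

4

(r6,c2): row 6 has {1,2,6}; column 2 has {4,5,6,7}, so it must be 3.
(r5,c2): row 5 has {1,5,7}; column 2 has {3,4,5,6,7}, so it must be 2.
(r4,c2): row 4 has {3,4,6}; column 2 has {2,3,4,5,6,7}, so it must be 1.
(r4,c7): row 4 has {1,3,4,6}; column 7 has {2,7}, so it must be 5.
(r6,c7): row 6 has {1,2,3,6}; column 7 has {2,5,7}, so it must be 4.
(r4,c4): row 4 has {1,3,4,5,6}; column 4 has {1,3,7}, so it must be 2.
(r4,c5): row 4 has {1,2,3,4,5,6}; column 5 has {6}, so it must be 7.
(r6,c3): row 6 has {1,2,3,4,6}; column 3 has {1,3,5}, so it must be 7.
(r6,c4): row 6 has {1,2,3,4,6,7}; column 4 has {1,2,3,7}, so it must be 5.
(r1,c4): row 1 has {6,7}; column 4 has {1,2,3,5,7}, so it must be 4.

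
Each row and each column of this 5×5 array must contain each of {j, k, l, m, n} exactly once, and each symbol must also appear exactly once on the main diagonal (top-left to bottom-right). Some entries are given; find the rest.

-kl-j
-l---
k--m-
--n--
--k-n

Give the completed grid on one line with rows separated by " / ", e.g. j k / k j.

m k l n j / n l m j k / k n j m l / l j n k m / j m k l n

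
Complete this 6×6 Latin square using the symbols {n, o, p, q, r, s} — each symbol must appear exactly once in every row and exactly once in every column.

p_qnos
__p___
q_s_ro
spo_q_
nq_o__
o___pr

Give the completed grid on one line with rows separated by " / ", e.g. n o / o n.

p r q n o s / r o p s n q / q n s p r o / s p o r q n / n q r o s p / o s n q p r

At row 1, column 2: row 1 has {n,o,p,q,s}; column 2 has {p,q}; that leaves r.
At row 2, column 1: row 2 has {p}; column 1 has {n,o,p,q,s}; that leaves r.
At row 3, column 2: row 3 has {o,q,r,s}; column 2 has {p,q,r}; that leaves n.
At row 3, column 4: row 3 has {n,o,q,r,s}; column 4 has {n,o}; that leaves p.
At row 4, column 4: row 4 has {o,p,q,s}; column 4 has {n,o,p}; that leaves r.
At row 4, column 6: row 4 has {o,p,q,r,s}; column 6 has {o,r,s}; that leaves n.
At row 5, column 3: row 5 has {n,o,q}; column 3 has {o,p,q,s}; that leaves r.
At row 5, column 5: row 5 has {n,o,q,r}; column 5 has {o,p,q,r}; that leaves s.
At row 5, column 6: row 5 has {n,o,q,r,s}; column 6 has {n,o,r,s}; that leaves p.
At row 6, column 2: row 6 has {o,p,r}; column 2 has {n,p,q,r}; that leaves s.
At row 6, column 3: row 6 has {o,p,r,s}; column 3 has {o,p,q,r,s}; that leaves n.
At row 6, column 4: row 6 has {n,o,p,r,s}; column 4 has {n,o,p,r}; that leaves q.
At row 2, column 2: row 2 has {p,r}; column 2 has {n,p,q,r,s}; that leaves o.
At row 2, column 4: row 2 has {o,p,r}; column 4 has {n,o,p,q,r}; that leaves s.
At row 2, column 5: row 2 has {o,p,r,s}; column 5 has {o,p,q,r,s}; that leaves n.
At row 2, column 6: row 2 has {n,o,p,r,s}; column 6 has {n,o,p,r,s}; that leaves q.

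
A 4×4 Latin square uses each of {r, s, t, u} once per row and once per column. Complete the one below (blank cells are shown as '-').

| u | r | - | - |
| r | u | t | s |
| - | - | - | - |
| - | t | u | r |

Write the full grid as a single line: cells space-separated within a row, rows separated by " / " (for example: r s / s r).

(r1,c3): row 1 has {r,u}; column 3 has {t,u}, so it must be s.
(r1,c4): row 1 has {r,s,u}; column 4 has {r,s}, so it must be t.
(r3,c2): row 3 is empty so far; column 2 has {r,t,u}, so it must be s.
(r3,c3): row 3 has {s}; column 3 has {s,t,u}, so it must be r.
(r3,c4): row 3 has {r,s}; column 4 has {r,s,t}, so it must be u.
(r4,c1): row 4 has {r,t,u}; column 1 has {r,u}, so it must be s.
(r3,c1): row 3 has {r,s,u}; column 1 has {r,s,u}, so it must be t.

u r s t / r u t s / t s r u / s t u r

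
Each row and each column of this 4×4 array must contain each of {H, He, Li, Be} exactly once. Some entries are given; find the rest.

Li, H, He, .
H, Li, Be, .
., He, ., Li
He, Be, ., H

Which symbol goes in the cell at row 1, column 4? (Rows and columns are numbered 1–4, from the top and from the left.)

Be

(r1,c4) = Be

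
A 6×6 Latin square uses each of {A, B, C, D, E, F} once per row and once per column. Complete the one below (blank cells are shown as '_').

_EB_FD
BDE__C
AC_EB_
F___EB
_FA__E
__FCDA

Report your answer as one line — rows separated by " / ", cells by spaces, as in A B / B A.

row 1 has {B,D,E,F}; column 1 has {A,B,F} — only C is left for (r1,c1).
row 1 has {B,C,D,E,F}; column 4 has {C,E} — only A is left for (r1,c4).
row 2 has {B,C,D,E}; column 4 has {A,C,E} — only F is left for (r2,c4).
row 2 has {B,C,D,E,F}; column 5 has {B,D,E,F} — only A is left for (r2,c5).
row 3 has {A,B,C,E}; column 3 has {A,B,E,F} — only D is left for (r3,c3).
row 3 has {A,B,C,D,E}; column 6 has {A,B,C,D,E} — only F is left for (r3,c6).
row 4 has {B,E,F}; column 2 has {C,D,E,F} — only A is left for (r4,c2).
row 4 has {A,B,E,F}; column 3 has {A,B,D,E,F} — only C is left for (r4,c3).
row 4 has {A,B,C,E,F}; column 4 has {A,C,E,F} — only D is left for (r4,c4).
row 5 has {A,E,F}; column 1 has {A,B,C,F} — only D is left for (r5,c1).
row 5 has {A,D,E,F}; column 4 has {A,C,D,E,F} — only B is left for (r5,c4).
row 5 has {A,B,D,E,F}; column 5 has {A,B,D,E,F} — only C is left for (r5,c5).
row 6 has {A,C,D,F}; column 1 has {A,B,C,D,F} — only E is left for (r6,c1).
row 6 has {A,C,D,E,F}; column 2 has {A,C,D,E,F} — only B is left for (r6,c2).

C E B A F D / B D E F A C / A C D E B F / F A C D E B / D F A B C E / E B F C D A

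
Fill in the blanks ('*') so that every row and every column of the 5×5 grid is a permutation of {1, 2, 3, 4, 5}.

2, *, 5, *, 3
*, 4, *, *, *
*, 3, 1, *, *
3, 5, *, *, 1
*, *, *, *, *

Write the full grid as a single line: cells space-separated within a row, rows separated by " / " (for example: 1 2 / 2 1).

2 1 5 4 3 / 1 4 2 3 5 / 4 3 1 5 2 / 3 5 4 2 1 / 5 2 3 1 4

row 1 has {2,3,5}; column 2 has {3,4,5} — only 1 is left for (r1,c2).
row 1 has {1,2,3,5}; column 4 is empty so far — only 4 is left for (r1,c4).
row 4 has {1,3,5}; column 4 has {4} — only 2 is left for (r4,c4).
row 5 is empty so far; column 2 has {1,3,4,5} — only 2 is left for (r5,c2).
row 3 has {1,3}; column 4 has {2,4} — only 5 is left for (r3,c4).
row 4 has {1,2,3,5}; column 3 has {1,5} — only 4 is left for (r4,c3).
row 5 has {2}; column 3 has {1,4,5} — only 3 is left for (r5,c3).
row 5 has {2,3}; column 4 has {2,4,5} — only 1 is left for (r5,c4).
row 2 has {4}; column 3 has {1,3,4,5} — only 2 is left for (r2,c3).
row 2 has {2,4}; column 4 has {1,2,4,5} — only 3 is left for (r2,c4).
row 2 has {2,3,4}; column 5 has {1,3} — only 5 is left for (r2,c5).
row 3 has {1,3,5}; column 1 has {2,3} — only 4 is left for (r3,c1).
row 3 has {1,3,4,5}; column 5 has {1,3,5} — only 2 is left for (r3,c5).
row 5 has {1,2,3}; column 1 has {2,3,4} — only 5 is left for (r5,c1).
row 5 has {1,2,3,5}; column 5 has {1,2,3,5} — only 4 is left for (r5,c5).
row 2 has {2,3,4,5}; column 1 has {2,3,4,5} — only 1 is left for (r2,c1).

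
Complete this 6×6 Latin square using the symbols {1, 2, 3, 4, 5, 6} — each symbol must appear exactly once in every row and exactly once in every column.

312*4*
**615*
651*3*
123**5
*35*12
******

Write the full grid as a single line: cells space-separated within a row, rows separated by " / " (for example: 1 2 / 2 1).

(r1,c6) = 6
(r2,c2) = 4
(r2,c6) = 3
(r3,c6) = 4
(r4,c5) = 6
(r5,c1) = 4
(r5,c4) = 6
(r6,c2) = 6
(r6,c3) = 4
(r6,c5) = 2
(r6,c6) = 1
(r1,c4) = 5
(r2,c1) = 2
(r3,c4) = 2
(r4,c4) = 4
(r6,c1) = 5
(r6,c4) = 3

3 1 2 5 4 6 / 2 4 6 1 5 3 / 6 5 1 2 3 4 / 1 2 3 4 6 5 / 4 3 5 6 1 2 / 5 6 4 3 2 1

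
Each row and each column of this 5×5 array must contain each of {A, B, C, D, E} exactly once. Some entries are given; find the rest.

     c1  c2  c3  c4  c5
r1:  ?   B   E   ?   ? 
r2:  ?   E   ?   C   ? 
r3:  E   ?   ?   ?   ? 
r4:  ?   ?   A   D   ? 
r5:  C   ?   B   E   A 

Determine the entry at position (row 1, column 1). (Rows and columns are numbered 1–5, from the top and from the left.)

D

Cell (r1,c4): row 1 has {B,E}; column 4 has {C,D,E} → A.
Cell (r2,c3): row 2 has {C,E}; column 3 has {A,B,E} → D.
Cell (r2,c5): row 2 has {C,D,E}; column 5 has {A} → B.
Cell (r3,c3): row 3 has {E}; column 3 has {A,B,D,E} → C.
Cell (r3,c4): row 3 has {C,E}; column 4 has {A,C,D,E} → B.
Cell (r3,c5): row 3 has {B,C,E}; column 5 has {A,B} → D.
Cell (r4,c1): row 4 has {A,D}; column 1 has {C,E} → B.
Cell (r4,c2): row 4 has {A,B,D}; column 2 has {B,E} → C.
Cell (r4,c5): row 4 has {A,B,C,D}; column 5 has {A,B,D} → E.
Cell (r5,c2): row 5 has {A,B,C,E}; column 2 has {B,C,E} → D.
Cell (r1,c1): row 1 has {A,B,E}; column 1 has {B,C,E} → D.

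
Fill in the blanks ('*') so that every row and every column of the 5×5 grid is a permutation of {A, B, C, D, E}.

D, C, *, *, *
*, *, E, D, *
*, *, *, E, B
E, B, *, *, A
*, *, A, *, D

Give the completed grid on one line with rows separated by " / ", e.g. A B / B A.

D C B A E / B A E D C / A D C E B / E B D C A / C E A B D

(r1,c3) = B
(r1,c4) = A
(r1,c5) = E
(r2,c2) = A
(r2,c5) = C
(r3,c2) = D
(r3,c3) = C
(r4,c3) = D
(r4,c4) = C
(r5,c2) = E
(r5,c4) = B
(r2,c1) = B
(r3,c1) = A
(r5,c1) = C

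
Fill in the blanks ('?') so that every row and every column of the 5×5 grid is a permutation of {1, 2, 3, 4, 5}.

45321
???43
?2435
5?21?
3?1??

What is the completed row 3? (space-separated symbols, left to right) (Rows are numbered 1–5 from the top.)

1 2 4 3 5

Cell (r2,c2): row 2 has {3,4}; column 2 has {2,5} → 1.
Cell (r2,c3): row 2 has {1,3,4}; column 3 has {1,2,3,4} → 5.
Cell (r3,c1): row 3 has {2,3,4,5}; column 1 has {3,4,5} → 1.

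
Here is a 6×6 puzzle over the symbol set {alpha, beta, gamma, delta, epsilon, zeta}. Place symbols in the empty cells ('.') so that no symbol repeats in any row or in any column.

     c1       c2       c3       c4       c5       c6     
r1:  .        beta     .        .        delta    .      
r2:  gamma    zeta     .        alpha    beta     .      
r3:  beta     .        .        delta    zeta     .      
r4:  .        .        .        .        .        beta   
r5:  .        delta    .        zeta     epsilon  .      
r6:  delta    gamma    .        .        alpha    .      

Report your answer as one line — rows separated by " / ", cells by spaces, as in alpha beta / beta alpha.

epsilon beta alpha gamma delta zeta / gamma zeta epsilon alpha beta delta / beta epsilon gamma delta zeta alpha / zeta alpha delta epsilon gamma beta / alpha delta beta zeta epsilon gamma / delta gamma zeta beta alpha epsilon

(r4,c5) = gamma
(r5,c1) = alpha
(r5,c6) = gamma
(r4,c4) = epsilon
(r5,c3) = beta
(r6,c4) = beta
(r1,c4) = gamma
(r4,c1) = zeta
(r4,c2) = alpha
(r4,c3) = delta
(r1,c1) = epsilon
(r2,c3) = epsilon
(r2,c6) = delta
(r3,c2) = epsilon
(r3,c6) = alpha
(r6,c3) = zeta
(r6,c6) = epsilon
(r1,c3) = alpha
(r1,c6) = zeta
(r3,c3) = gamma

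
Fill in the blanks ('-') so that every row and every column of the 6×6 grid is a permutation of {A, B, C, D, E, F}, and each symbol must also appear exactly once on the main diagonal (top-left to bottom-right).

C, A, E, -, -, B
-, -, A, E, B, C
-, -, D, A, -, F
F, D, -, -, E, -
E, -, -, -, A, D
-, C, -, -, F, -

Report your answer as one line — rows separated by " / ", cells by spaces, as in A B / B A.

C A E F D B / D F A E B C / B E D A C F / F D C B E A / E B F C A D / A C B D F E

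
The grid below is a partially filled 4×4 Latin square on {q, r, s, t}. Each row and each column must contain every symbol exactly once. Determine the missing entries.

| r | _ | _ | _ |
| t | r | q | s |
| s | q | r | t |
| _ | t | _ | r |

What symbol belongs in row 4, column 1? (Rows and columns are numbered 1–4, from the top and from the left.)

q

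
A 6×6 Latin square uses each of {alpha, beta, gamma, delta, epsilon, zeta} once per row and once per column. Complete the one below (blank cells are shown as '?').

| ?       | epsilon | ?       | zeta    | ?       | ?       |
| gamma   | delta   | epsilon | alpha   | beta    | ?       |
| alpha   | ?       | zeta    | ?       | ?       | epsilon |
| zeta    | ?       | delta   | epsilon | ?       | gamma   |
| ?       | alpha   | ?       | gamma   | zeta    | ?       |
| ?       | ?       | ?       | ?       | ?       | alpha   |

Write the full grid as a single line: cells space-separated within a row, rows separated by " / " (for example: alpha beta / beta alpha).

delta epsilon alpha zeta gamma beta / gamma delta epsilon alpha beta zeta / alpha gamma zeta beta delta epsilon / zeta beta delta epsilon alpha gamma / epsilon alpha beta gamma zeta delta / beta zeta gamma delta epsilon alpha

(r2,c6): row 2 has {alpha,beta,gamma,delta,epsilon}; column 6 has {alpha,gamma,epsilon}, so it must be zeta.
(r4,c2): row 4 has {gamma,delta,epsilon,zeta}; column 2 has {alpha,delta,epsilon}, so it must be beta.
(r4,c5): row 4 has {beta,gamma,delta,epsilon,zeta}; column 5 has {beta,zeta}, so it must be alpha.
(r5,c3): row 5 has {alpha,gamma,zeta}; column 3 has {delta,epsilon,zeta}, so it must be beta.
(r5,c6): row 5 has {alpha,beta,gamma,zeta}; column 6 has {alpha,gamma,epsilon,zeta}, so it must be delta.
(r6,c3): row 6 has {alpha}; column 3 has {beta,delta,epsilon,zeta}, so it must be gamma.
(r1,c3): row 1 has {epsilon,zeta}; column 3 has {beta,gamma,delta,epsilon,zeta}, so it must be alpha.
(r1,c6): row 1 has {alpha,epsilon,zeta}; column 6 has {alpha,gamma,delta,epsilon,zeta}, so it must be beta.
(r3,c2): row 3 has {alpha,epsilon,zeta}; column 2 has {alpha,beta,delta,epsilon}, so it must be gamma.
(r3,c5): row 3 has {alpha,gamma,epsilon,zeta}; column 5 has {alpha,beta,zeta}, so it must be delta.
(r5,c1): row 5 has {alpha,beta,gamma,delta,zeta}; column 1 has {alpha,gamma,zeta}, so it must be epsilon.
(r6,c2): row 6 has {alpha,gamma}; column 2 has {alpha,beta,gamma,delta,epsilon}, so it must be zeta.
(r6,c5): row 6 has {alpha,gamma,zeta}; column 5 has {alpha,beta,delta,zeta}, so it must be epsilon.
(r1,c1): row 1 has {alpha,beta,epsilon,zeta}; column 1 has {alpha,gamma,epsilon,zeta}, so it must be delta.
(r1,c5): row 1 has {alpha,beta,delta,epsilon,zeta}; column 5 has {alpha,beta,delta,epsilon,zeta}, so it must be gamma.
(r3,c4): row 3 has {alpha,gamma,delta,epsilon,zeta}; column 4 has {alpha,gamma,epsilon,zeta}, so it must be beta.
(r6,c1): row 6 has {alpha,gamma,epsilon,zeta}; column 1 has {alpha,gamma,delta,epsilon,zeta}, so it must be beta.
(r6,c4): row 6 has {alpha,beta,gamma,epsilon,zeta}; column 4 has {alpha,beta,gamma,epsilon,zeta}, so it must be delta.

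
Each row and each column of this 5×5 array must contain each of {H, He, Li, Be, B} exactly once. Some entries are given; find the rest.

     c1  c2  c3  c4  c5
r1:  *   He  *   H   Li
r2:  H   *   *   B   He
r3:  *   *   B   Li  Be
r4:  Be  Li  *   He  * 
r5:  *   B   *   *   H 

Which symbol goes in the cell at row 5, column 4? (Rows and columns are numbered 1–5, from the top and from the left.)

Be

(r1,c1) = B
(r1,c3) = Be
(r2,c2) = Be
(r2,c3) = Li
(r3,c1) = He
(r3,c2) = H
(r4,c3) = H
(r4,c5) = B
(r5,c1) = Li
(r5,c3) = He
(r5,c4) = Be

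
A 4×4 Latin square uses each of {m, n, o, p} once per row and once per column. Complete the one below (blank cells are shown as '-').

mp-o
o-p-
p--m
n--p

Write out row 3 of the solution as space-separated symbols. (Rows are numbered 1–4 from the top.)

p n o m

(r1,c3) = n
(r2,c4) = n
(r3,c3) = o
(r4,c3) = m
(r2,c2) = m
(r3,c2) = n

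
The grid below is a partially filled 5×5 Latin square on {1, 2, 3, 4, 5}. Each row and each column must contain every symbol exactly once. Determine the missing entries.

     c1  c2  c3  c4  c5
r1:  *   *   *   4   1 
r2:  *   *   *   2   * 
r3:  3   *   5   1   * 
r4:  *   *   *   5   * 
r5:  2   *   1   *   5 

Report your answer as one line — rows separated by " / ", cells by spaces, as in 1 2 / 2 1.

5 3 2 4 1 / 1 5 4 2 3 / 3 2 5 1 4 / 4 1 3 5 2 / 2 4 1 3 5

At row 1, column 1: row 1 has {1,4}; column 1 has {2,3}; that leaves 5.
At row 5, column 4: row 5 has {1,2,5}; column 4 has {1,2,4,5}; that leaves 3.
At row 5, column 2: row 5 has {1,2,3,5}; column 2 is empty so far; that leaves 4.
At row 3, column 2: row 3 has {1,3,5}; column 2 has {4}; that leaves 2.
At row 3, column 5: row 3 has {1,2,3,5}; column 5 has {1,5}; that leaves 4.
At row 1, column 2: row 1 has {1,4,5}; column 2 has {2,4}; that leaves 3.
At row 1, column 3: row 1 has {1,3,4,5}; column 3 has {1,5}; that leaves 2.
At row 2, column 5: row 2 has {2}; column 5 has {1,4,5}; that leaves 3.
At row 4, column 2: row 4 has {5}; column 2 has {2,3,4}; that leaves 1.
At row 4, column 5: row 4 has {1,5}; column 5 has {1,3,4,5}; that leaves 2.
At row 2, column 2: row 2 has {2,3}; column 2 has {1,2,3,4}; that leaves 5.
At row 2, column 3: row 2 has {2,3,5}; column 3 has {1,2,5}; that leaves 4.
At row 4, column 1: row 4 has {1,2,5}; column 1 has {2,3,5}; that leaves 4.
At row 4, column 3: row 4 has {1,2,4,5}; column 3 has {1,2,4,5}; that leaves 3.
At row 2, column 1: row 2 has {2,3,4,5}; column 1 has {2,3,4,5}; that leaves 1.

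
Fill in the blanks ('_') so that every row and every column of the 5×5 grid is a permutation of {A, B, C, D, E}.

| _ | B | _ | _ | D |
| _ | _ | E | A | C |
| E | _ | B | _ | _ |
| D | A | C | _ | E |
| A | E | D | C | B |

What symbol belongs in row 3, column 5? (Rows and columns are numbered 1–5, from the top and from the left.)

A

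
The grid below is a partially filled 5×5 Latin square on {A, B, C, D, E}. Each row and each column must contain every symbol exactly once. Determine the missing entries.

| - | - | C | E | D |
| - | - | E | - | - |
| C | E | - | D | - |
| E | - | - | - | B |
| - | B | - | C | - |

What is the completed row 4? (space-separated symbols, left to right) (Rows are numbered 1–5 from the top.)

E C D A B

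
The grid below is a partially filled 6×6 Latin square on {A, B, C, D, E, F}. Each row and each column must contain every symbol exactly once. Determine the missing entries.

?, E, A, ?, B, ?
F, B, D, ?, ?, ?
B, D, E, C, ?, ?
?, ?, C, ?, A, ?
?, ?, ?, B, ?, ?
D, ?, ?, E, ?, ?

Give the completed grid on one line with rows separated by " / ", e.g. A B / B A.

C E A F B D / F B D A E C / B D E C F A / E F C D A B / A C F B D E / D A B E C F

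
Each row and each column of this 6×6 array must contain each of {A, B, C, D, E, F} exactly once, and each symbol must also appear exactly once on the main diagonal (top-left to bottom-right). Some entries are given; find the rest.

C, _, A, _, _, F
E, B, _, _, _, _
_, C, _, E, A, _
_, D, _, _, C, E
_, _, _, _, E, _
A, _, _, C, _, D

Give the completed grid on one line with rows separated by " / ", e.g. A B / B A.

C E A B D F / E B C D F A / D C F E A B / F D B A C E / B A D F E C / A F E C B D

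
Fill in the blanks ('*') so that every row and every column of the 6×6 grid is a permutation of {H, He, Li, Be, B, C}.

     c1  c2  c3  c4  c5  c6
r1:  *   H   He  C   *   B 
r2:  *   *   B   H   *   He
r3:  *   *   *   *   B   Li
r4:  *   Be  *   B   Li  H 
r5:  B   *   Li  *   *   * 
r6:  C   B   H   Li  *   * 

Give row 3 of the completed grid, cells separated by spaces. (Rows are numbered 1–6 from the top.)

H C Be He B Li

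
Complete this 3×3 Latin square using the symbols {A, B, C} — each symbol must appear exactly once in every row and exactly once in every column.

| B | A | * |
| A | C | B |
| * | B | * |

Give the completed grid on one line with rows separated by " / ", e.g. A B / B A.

B A C / A C B / C B A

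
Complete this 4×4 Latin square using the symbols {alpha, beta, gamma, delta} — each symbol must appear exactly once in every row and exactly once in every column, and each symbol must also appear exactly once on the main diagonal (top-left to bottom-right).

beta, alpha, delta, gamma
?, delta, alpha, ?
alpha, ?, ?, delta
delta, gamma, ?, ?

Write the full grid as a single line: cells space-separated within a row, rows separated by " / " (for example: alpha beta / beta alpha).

beta alpha delta gamma / gamma delta alpha beta / alpha beta gamma delta / delta gamma beta alpha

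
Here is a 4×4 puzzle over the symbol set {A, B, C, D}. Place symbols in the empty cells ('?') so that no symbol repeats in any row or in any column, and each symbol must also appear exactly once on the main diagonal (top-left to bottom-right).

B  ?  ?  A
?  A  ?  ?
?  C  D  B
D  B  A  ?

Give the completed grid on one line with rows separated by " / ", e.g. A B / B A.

B D C A / C A B D / A C D B / D B A C

(r1,c2) = D
(r1,c3) = C
(r2,c1) = C
(r2,c3) = B
(r2,c4) = D
(r3,c1) = A
(r4,c4) = C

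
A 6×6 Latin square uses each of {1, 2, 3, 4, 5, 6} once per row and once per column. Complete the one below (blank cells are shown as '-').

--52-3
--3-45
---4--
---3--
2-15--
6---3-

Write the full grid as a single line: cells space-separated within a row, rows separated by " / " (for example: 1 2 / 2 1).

At row 2, column 1: row 2 has {3,4,5}; column 1 has {2,6}; that leaves 1.
At row 2, column 4: row 2 has {1,3,4,5}; column 4 has {2,3,4,5}; that leaves 6.
At row 5, column 5: row 5 has {1,2,5}; column 5 has {3,4}; that leaves 6.
At row 5, column 6: row 5 has {1,2,5,6}; column 6 has {3,5}; that leaves 4.
At row 6, column 4: row 6 has {3,6}; column 4 has {2,3,4,5,6}; that leaves 1.
At row 6, column 6: row 6 has {1,3,6}; column 6 has {3,4,5}; that leaves 2.
At row 1, column 1: row 1 has {2,3,5}; column 1 has {1,2,6}; that leaves 4.
At row 1, column 5: row 1 has {2,3,4,5}; column 5 has {3,4,6}; that leaves 1.
At row 2, column 2: row 2 has {1,3,4,5,6}; column 2 is empty so far; that leaves 2.
At row 4, column 1: row 4 has {3}; column 1 has {1,2,4,6}; that leaves 5.
At row 4, column 5: row 4 has {3,5}; column 5 has {1,3,4,6}; that leaves 2.
At row 5, column 2: row 5 has {1,2,4,5,6}; column 2 has {2}; that leaves 3.
At row 6, column 3: row 6 has {1,2,3,6}; column 3 has {1,3,5}; that leaves 4.
At row 1, column 2: row 1 has {1,2,3,4,5}; column 2 has {2,3}; that leaves 6.
At row 3, column 1: row 3 has {4}; column 1 has {1,2,4,5,6}; that leaves 3.
At row 3, column 5: row 3 has {3,4}; column 5 has {1,2,3,4,6}; that leaves 5.
At row 4, column 3: row 4 has {2,3,5}; column 3 has {1,3,4,5}; that leaves 6.
At row 4, column 6: row 4 has {2,3,5,6}; column 6 has {2,3,4,5}; that leaves 1.
At row 6, column 2: row 6 has {1,2,3,4,6}; column 2 has {2,3,6}; that leaves 5.
At row 3, column 2: row 3 has {3,4,5}; column 2 has {2,3,5,6}; that leaves 1.
At row 3, column 3: row 3 has {1,3,4,5}; column 3 has {1,3,4,5,6}; that leaves 2.
At row 3, column 6: row 3 has {1,2,3,4,5}; column 6 has {1,2,3,4,5}; that leaves 6.
At row 4, column 2: row 4 has {1,2,3,5,6}; column 2 has {1,2,3,5,6}; that leaves 4.

4 6 5 2 1 3 / 1 2 3 6 4 5 / 3 1 2 4 5 6 / 5 4 6 3 2 1 / 2 3 1 5 6 4 / 6 5 4 1 3 2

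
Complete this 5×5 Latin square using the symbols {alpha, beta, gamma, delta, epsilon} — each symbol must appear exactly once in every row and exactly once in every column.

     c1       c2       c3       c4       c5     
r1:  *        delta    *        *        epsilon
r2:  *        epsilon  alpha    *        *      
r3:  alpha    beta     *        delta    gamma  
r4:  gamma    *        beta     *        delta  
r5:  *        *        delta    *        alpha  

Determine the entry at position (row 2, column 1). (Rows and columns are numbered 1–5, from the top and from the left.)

delta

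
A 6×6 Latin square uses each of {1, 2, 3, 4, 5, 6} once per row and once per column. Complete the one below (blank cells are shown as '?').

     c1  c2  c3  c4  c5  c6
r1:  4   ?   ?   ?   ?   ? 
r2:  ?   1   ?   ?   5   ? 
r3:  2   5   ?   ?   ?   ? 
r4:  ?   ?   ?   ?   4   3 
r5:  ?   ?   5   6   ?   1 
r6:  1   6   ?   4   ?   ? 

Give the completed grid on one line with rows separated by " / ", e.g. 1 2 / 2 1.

4 3 1 5 6 2 / 6 1 3 2 5 4 / 2 5 4 3 1 6 / 5 2 6 1 4 3 / 3 4 5 6 2 1 / 1 6 2 4 3 5

Cell (r4,c2): row 4 has {3,4}; column 2 has {1,5,6} → 2.
Cell (r5,c1): row 5 has {1,5,6}; column 1 has {1,2,4} → 3.
Cell (r5,c2): row 5 has {1,3,5,6}; column 2 has {1,2,5,6} → 4.
Cell (r5,c5): row 5 has {1,3,4,5,6}; column 5 has {4,5} → 2.
Cell (r6,c5): row 6 has {1,4,6}; column 5 has {2,4,5} → 3.
Cell (r1,c2): row 1 has {4}; column 2 has {1,2,4,5,6} → 3.
Cell (r2,c1): row 2 has {1,5}; column 1 has {1,2,3,4} → 6.
Cell (r4,c1): row 4 has {2,3,4}; column 1 has {1,2,3,4,6} → 5.
Cell (r4,c4): row 4 has {2,3,4,5}; column 4 has {4,6} → 1.
Cell (r6,c3): row 6 has {1,3,4,6}; column 3 has {5} → 2.
Cell (r6,c6): row 6 has {1,2,3,4,6}; column 6 has {1,3} → 5.
Cell (r3,c4): row 3 has {2,5}; column 4 has {1,4,6} → 3.
Cell (r4,c3): row 4 has {1,2,3,4,5}; column 3 has {2,5} → 6.
Cell (r1,c3): row 1 has {3,4}; column 3 has {2,5,6} → 1.
Cell (r1,c5): row 1 has {1,3,4}; column 5 has {2,3,4,5} → 6.
Cell (r1,c6): row 1 has {1,3,4,6}; column 6 has {1,3,5} → 2.
Cell (r2,c4): row 2 has {1,5,6}; column 4 has {1,3,4,6} → 2.
Cell (r2,c6): row 2 has {1,2,5,6}; column 6 has {1,2,3,5} → 4.
Cell (r3,c3): row 3 has {2,3,5}; column 3 has {1,2,5,6} → 4.
Cell (r3,c5): row 3 has {2,3,4,5}; column 5 has {2,3,4,5,6} → 1.
Cell (r3,c6): row 3 has {1,2,3,4,5}; column 6 has {1,2,3,4,5} → 6.
Cell (r1,c4): row 1 has {1,2,3,4,6}; column 4 has {1,2,3,4,6} → 5.
Cell (r2,c3): row 2 has {1,2,4,5,6}; column 3 has {1,2,4,5,6} → 3.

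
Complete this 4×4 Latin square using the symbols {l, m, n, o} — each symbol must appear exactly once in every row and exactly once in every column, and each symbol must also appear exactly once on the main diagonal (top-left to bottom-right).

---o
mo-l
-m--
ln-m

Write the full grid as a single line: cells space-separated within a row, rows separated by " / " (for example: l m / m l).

(r1,c1) = n
(r1,c2) = l
(r1,c3) = m
(r2,c3) = n
(r3,c1) = o
(r3,c3) = l
(r3,c4) = n
(r4,c3) = o

n l m o / m o n l / o m l n / l n o m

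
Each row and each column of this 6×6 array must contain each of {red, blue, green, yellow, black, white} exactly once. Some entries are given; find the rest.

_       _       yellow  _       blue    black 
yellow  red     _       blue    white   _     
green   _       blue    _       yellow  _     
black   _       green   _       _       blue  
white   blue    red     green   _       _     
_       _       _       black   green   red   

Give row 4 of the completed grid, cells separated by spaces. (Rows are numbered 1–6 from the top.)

black white green yellow red blue

(r1,c1) = red
(r1,c4) = white
(r2,c3) = black
(r2,c6) = green
(r3,c4) = red
(r3,c6) = white
(r4,c4) = yellow
(r4,c5) = red
(r5,c5) = black
(r5,c6) = yellow
(r6,c1) = blue
(r6,c3) = white
(r1,c2) = green
(r3,c2) = black
(r4,c2) = white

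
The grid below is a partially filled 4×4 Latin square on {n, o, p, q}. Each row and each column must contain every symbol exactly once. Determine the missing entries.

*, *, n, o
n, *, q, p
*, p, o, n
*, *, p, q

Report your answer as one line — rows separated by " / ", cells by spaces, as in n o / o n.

p q n o / n o q p / q p o n / o n p q

(r1,c2): row 1 has {n,o}; column 2 has {p}, so it must be q.
(r2,c2): row 2 has {n,p,q}; column 2 has {p,q}, so it must be o.
(r3,c1): row 3 has {n,o,p}; column 1 has {n}, so it must be q.
(r4,c1): row 4 has {p,q}; column 1 has {n,q}, so it must be o.
(r4,c2): row 4 has {o,p,q}; column 2 has {o,p,q}, so it must be n.
(r1,c1): row 1 has {n,o,q}; column 1 has {n,o,q}, so it must be p.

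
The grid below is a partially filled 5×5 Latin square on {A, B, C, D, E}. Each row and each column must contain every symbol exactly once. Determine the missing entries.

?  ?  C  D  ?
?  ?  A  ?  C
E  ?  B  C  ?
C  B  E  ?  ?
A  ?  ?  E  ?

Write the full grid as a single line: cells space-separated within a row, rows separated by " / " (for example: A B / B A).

B A C D E / D E A B C / E D B C A / C B E A D / A C D E B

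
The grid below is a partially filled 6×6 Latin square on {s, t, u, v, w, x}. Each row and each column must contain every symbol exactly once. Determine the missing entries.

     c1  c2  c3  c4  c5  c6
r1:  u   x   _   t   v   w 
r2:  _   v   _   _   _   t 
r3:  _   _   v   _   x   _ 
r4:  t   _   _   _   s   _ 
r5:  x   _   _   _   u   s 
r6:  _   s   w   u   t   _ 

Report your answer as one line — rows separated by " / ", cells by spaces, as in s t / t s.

Cell (r1,c3): row 1 has {t,u,v,w,x}; column 3 has {v,w} → s.
Cell (r2,c5): row 2 has {t,v}; column 5 has {s,t,u,v,x} → w.
Cell (r3,c6): row 3 has {v,x}; column 6 has {s,t,w} → u.
Cell (r5,c3): row 5 has {s,u,x}; column 3 has {s,v,w} → t.
Cell (r6,c1): row 6 has {s,t,u,w}; column 1 has {t,u,x} → v.
Cell (r6,c6): row 6 has {s,t,u,v,w}; column 6 has {s,t,u,w} → x.
Cell (r2,c1): row 2 has {t,v,w}; column 1 has {t,u,v,x} → s.
Cell (r2,c4): row 2 has {s,t,v,w}; column 4 has {t,u} → x.
Cell (r3,c1): row 3 has {u,v,x}; column 1 has {s,t,u,v,x} → w.
Cell (r3,c2): row 3 has {u,v,w,x}; column 2 has {s,v,x} → t.
Cell (r3,c4): row 3 has {t,u,v,w,x}; column 4 has {t,u,x} → s.
Cell (r4,c6): row 4 has {s,t}; column 6 has {s,t,u,w,x} → v.
Cell (r5,c2): row 5 has {s,t,u,x}; column 2 has {s,t,v,x} → w.
Cell (r5,c4): row 5 has {s,t,u,w,x}; column 4 has {s,t,u,x} → v.
Cell (r2,c3): row 2 has {s,t,v,w,x}; column 3 has {s,t,v,w} → u.
Cell (r4,c2): row 4 has {s,t,v}; column 2 has {s,t,v,w,x} → u.
Cell (r4,c3): row 4 has {s,t,u,v}; column 3 has {s,t,u,v,w} → x.
Cell (r4,c4): row 4 has {s,t,u,v,x}; column 4 has {s,t,u,v,x} → w.

u x s t v w / s v u x w t / w t v s x u / t u x w s v / x w t v u s / v s w u t x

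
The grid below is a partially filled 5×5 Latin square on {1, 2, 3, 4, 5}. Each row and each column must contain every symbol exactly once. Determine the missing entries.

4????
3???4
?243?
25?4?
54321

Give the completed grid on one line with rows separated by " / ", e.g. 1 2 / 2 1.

At row 2, column 2: row 2 has {3,4}; column 2 has {2,4,5}; that leaves 1.
At row 2, column 4: row 2 has {1,3,4}; column 4 has {2,3,4}; that leaves 5.
At row 3, column 1: row 3 has {2,3,4}; column 1 has {2,3,4,5}; that leaves 1.
At row 3, column 5: row 3 has {1,2,3,4}; column 5 has {1,4}; that leaves 5.
At row 4, column 3: row 4 has {2,4,5}; column 3 has {3,4}; that leaves 1.
At row 4, column 5: row 4 has {1,2,4,5}; column 5 has {1,4,5}; that leaves 3.
At row 1, column 2: row 1 has {4}; column 2 has {1,2,4,5}; that leaves 3.
At row 1, column 4: row 1 has {3,4}; column 4 has {2,3,4,5}; that leaves 1.
At row 1, column 5: row 1 has {1,3,4}; column 5 has {1,3,4,5}; that leaves 2.
At row 2, column 3: row 2 has {1,3,4,5}; column 3 has {1,3,4}; that leaves 2.
At row 1, column 3: row 1 has {1,2,3,4}; column 3 has {1,2,3,4}; that leaves 5.

4 3 5 1 2 / 3 1 2 5 4 / 1 2 4 3 5 / 2 5 1 4 3 / 5 4 3 2 1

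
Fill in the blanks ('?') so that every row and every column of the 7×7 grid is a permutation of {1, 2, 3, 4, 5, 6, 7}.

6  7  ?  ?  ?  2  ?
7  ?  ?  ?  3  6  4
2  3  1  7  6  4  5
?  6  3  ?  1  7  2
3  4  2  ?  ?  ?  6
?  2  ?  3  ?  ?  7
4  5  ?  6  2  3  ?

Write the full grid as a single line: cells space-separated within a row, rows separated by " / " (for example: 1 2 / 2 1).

6 7 4 1 5 2 3 / 7 1 5 2 3 6 4 / 2 3 1 7 6 4 5 / 5 6 3 4 1 7 2 / 3 4 2 5 7 1 6 / 1 2 6 3 4 5 7 / 4 5 7 6 2 3 1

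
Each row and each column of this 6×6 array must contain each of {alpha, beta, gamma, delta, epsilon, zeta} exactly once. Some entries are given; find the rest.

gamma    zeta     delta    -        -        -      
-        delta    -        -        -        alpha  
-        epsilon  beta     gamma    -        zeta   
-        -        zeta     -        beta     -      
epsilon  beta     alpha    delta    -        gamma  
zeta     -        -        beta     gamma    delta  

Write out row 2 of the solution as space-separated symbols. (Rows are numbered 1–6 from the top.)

(r2,c1) = beta
(r4,c6) = epsilon
(r5,c5) = zeta
(r6,c2) = alpha
(r6,c3) = epsilon
(r1,c6) = beta
(r2,c3) = gamma
(r2,c5) = epsilon
(r4,c2) = gamma
(r4,c4) = alpha
(r1,c4) = epsilon
(r1,c5) = alpha
(r2,c4) = zeta

beta delta gamma zeta epsilon alpha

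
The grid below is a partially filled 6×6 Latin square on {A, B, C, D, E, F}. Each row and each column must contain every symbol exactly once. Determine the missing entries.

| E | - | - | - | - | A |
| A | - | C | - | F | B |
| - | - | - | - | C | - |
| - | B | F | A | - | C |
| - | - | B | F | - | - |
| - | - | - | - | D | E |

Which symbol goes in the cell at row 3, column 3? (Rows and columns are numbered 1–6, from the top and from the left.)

E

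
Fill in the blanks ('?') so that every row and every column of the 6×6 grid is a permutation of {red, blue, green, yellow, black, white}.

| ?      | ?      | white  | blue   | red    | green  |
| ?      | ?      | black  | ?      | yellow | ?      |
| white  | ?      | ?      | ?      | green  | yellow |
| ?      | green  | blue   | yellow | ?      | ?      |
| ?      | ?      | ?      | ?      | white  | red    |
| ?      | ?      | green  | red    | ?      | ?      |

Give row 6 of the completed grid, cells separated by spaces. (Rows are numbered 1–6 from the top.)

yellow white green red blue black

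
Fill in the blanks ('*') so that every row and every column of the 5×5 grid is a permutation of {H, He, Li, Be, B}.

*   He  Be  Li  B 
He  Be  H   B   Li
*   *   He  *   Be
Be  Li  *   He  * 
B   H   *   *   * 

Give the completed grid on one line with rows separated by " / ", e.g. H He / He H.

H He Be Li B / He Be H B Li / Li B He H Be / Be Li B He H / B H Li Be He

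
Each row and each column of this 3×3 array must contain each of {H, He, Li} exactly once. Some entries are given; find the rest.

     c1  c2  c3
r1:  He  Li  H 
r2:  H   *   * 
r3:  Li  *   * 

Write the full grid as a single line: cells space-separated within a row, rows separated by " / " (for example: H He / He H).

Cell (r2,c2): row 2 has {H}; column 2 has {Li} → He.
Cell (r2,c3): row 2 has {H,He}; column 3 has {H} → Li.
Cell (r3,c2): row 3 has {Li}; column 2 has {He,Li} → H.
Cell (r3,c3): row 3 has {H,Li}; column 3 has {H,Li} → He.

He Li H / H He Li / Li H He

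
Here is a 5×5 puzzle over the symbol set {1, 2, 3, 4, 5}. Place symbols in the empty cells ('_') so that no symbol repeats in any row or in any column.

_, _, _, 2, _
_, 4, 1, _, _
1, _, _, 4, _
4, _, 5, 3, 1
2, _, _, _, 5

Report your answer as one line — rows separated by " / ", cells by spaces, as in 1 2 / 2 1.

5 1 3 2 4 / 3 4 1 5 2 / 1 5 2 4 3 / 4 2 5 3 1 / 2 3 4 1 5

(r2,c4): row 2 has {1,4}; column 4 has {2,3,4}, so it must be 5.
(r4,c2): row 4 has {1,3,4,5}; column 2 has {4}, so it must be 2.
(r5,c4): row 5 has {2,5}; column 4 has {2,3,4,5}, so it must be 1.
(r2,c1): row 2 has {1,4,5}; column 1 has {1,2,4}, so it must be 3.
(r2,c5): row 2 has {1,3,4,5}; column 5 has {1,5}, so it must be 2.
(r3,c5): row 3 has {1,4}; column 5 has {1,2,5}, so it must be 3.
(r5,c2): row 5 has {1,2,5}; column 2 has {2,4}, so it must be 3.
(r5,c3): row 5 has {1,2,3,5}; column 3 has {1,5}, so it must be 4.
(r1,c1): row 1 has {2}; column 1 has {1,2,3,4}, so it must be 5.
(r1,c2): row 1 has {2,5}; column 2 has {2,3,4}, so it must be 1.
(r1,c3): row 1 has {1,2,5}; column 3 has {1,4,5}, so it must be 3.
(r1,c5): row 1 has {1,2,3,5}; column 5 has {1,2,3,5}, so it must be 4.
(r3,c2): row 3 has {1,3,4}; column 2 has {1,2,3,4}, so it must be 5.
(r3,c3): row 3 has {1,3,4,5}; column 3 has {1,3,4,5}, so it must be 2.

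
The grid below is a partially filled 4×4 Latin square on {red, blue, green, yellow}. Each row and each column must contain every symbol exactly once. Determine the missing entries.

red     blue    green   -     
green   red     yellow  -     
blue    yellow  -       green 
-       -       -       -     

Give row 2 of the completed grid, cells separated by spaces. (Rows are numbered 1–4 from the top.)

green red yellow blue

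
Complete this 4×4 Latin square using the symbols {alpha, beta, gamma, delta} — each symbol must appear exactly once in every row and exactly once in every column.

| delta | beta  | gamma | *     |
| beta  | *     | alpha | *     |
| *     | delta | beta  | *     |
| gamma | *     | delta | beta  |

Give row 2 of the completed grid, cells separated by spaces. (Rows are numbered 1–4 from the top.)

beta gamma alpha delta

At row 1, column 4: row 1 has {beta,gamma,delta}; column 4 has {beta}; that leaves alpha.
At row 2, column 2: row 2 has {alpha,beta}; column 2 has {beta,delta}; that leaves gamma.
At row 2, column 4: row 2 has {alpha,beta,gamma}; column 4 has {alpha,beta}; that leaves delta.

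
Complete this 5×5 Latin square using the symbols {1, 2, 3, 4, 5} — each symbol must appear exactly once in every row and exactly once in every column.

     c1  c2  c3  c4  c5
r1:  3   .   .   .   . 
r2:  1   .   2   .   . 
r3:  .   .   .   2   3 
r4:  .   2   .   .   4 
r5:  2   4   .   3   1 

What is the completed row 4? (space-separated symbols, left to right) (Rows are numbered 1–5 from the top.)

5 2 3 1 4

(r2,c5) = 5
(r4,c1) = 5
(r4,c4) = 1
(r5,c3) = 5
(r1,c5) = 2
(r2,c2) = 3
(r2,c4) = 4
(r3,c1) = 4
(r3,c3) = 1
(r4,c3) = 3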